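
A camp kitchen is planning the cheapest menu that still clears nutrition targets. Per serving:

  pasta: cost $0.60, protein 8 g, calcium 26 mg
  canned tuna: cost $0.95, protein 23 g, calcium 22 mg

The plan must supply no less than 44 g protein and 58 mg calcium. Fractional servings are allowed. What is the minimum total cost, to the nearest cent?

At the optimum either one food covers both requirements or two foods hit both targets exactly; no other combination can be cheaper.
pasta only: max(44/8, 58/26) = 5.5 servings → $3.30.
canned tuna only: max(44/23, 58/22) = 2.636 servings → $2.50.
pasta + canned tuna with both tight: 0.8673 servings and 1.611 servings → $2.05.
The minimum over all feasible corners is $2.05.

$2.05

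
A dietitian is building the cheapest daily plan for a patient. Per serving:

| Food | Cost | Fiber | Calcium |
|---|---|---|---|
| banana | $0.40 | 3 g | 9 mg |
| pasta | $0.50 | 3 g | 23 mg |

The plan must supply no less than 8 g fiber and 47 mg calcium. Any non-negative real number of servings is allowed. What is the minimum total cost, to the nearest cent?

Check every corner: each single food scaled to meet both minima, and each pair solved so both constraints bind.
banana only: max(8/3, 47/9) = 5.222 servings → $2.09.
pasta only: max(8/3, 47/23) = 2.667 servings → $1.33.
banana + pasta with both tight: 1.024 servings and 1.643 servings → $1.23.
Cheapest feasible corner: $1.23.

$1.23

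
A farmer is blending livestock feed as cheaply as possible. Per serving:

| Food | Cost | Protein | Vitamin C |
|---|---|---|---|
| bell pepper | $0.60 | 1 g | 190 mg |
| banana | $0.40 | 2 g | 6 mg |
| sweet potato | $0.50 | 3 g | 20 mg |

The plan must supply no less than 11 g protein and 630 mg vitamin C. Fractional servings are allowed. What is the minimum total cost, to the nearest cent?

$3.15

At the optimum either one food covers both requirements or two foods hit both targets exactly; no other combination can be cheaper.
bell pepper only: max(11/1, 630/190) = 11 servings → $6.60.
banana only: max(11/2, 630/6) = 105 servings → $42.00.
sweet potato only: max(11/3, 630/20) = 31.5 servings → $15.75.
bell pepper + banana with both tight: 3.193 servings and 3.904 servings → $3.48.
bell pepper + sweet potato with both tight: 3.036 servings and 2.655 servings → $3.15.
banana + sweet potato: the both-tight solution has a negative serving — not a feasible corner.
So the least-cost plan costs $3.15.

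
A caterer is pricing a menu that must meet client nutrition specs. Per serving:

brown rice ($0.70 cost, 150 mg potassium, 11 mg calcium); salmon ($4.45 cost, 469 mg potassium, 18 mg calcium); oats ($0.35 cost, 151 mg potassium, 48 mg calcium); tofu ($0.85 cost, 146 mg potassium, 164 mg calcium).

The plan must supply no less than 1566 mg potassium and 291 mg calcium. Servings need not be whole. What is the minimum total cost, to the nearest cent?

An LP optimum is at a vertex; with two nutrient constraints at most two foods are used. Check each candidate.
brown rice only: max(1566/150, 291/11) = 26.45 servings → $18.52.
salmon only: max(1566/469, 291/18) = 16.17 servings → $71.94.
oats only: max(1566/151, 291/48) = 10.37 servings → $3.63.
tofu only: max(1566/146, 291/164) = 10.73 servings → $9.12.
brown rice + salmon: intersection lies outside the first quadrant.
brown rice + oats with both tight: 5.638 servings and 4.771 servings → $5.62.
brown rice + tofu with both tight: 9.321 servings and 1.149 servings → $7.50.
salmon + oats with both tight: 1.578 servings and 5.471 servings → $8.94.
salmon + tofu with both tight: 2.885 servings and 1.458 servings → $14.08.
oats + tofu with both targets exact would need a negative amount; discard.
So the least-cost plan costs $3.63.

$3.63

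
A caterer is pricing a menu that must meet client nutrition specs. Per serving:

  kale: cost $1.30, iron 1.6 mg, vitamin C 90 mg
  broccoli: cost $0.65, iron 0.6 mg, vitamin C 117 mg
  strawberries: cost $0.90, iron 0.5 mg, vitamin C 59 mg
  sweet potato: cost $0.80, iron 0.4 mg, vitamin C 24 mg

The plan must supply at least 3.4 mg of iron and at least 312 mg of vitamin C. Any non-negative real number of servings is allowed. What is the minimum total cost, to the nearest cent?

$3.00

For a min-cost LP with two ≥-constraints, a basic feasible solution has at most two positive variables.
kale only: max(3.4/1.6, 312/90) = 3.467 servings → $4.51.
broccoli only: max(3.4/0.6, 312/117) = 5.667 servings → $3.68.
strawberries only: max(3.4/0.5, 312/59) = 6.8 servings → $6.12.
sweet potato only: max(3.4/0.4, 312/24) = 13 servings → $10.40.
kale + broccoli with both tight: 1.581 servings and 1.45 servings → $3.00.
kale + strawberries with both tight: 0.9028 servings and 3.911 servings → $4.69.
kale + sweet potato: intersection lies outside the first quadrant.
broccoli + strawberries: the both-tight solution has a negative serving — not a feasible corner.
broccoli + sweet potato with both tight: 1.333 servings and 6.5 servings → $6.07.
strawberries + sweet potato with both tight: 3.724 servings and 3.845 servings → $6.43.
So the least-cost plan costs $3.00.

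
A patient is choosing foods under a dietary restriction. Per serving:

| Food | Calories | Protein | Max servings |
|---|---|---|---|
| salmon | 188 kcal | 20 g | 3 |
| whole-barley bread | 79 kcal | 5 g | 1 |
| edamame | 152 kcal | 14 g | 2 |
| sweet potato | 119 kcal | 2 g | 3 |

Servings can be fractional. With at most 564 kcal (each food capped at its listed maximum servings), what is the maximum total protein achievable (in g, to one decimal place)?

Protein per kcal: salmon 0.1064, edamame 0.09211, whole-barley bread 0.06329, sweet potato 0.01681.
Take 3 servings of salmon: uses 564 kcal, +60.0 g protein (running total 60.0 g).
Filling greedily by protein-per-kcal is optimal for one linear limit, giving 60.0 g.

60.0 g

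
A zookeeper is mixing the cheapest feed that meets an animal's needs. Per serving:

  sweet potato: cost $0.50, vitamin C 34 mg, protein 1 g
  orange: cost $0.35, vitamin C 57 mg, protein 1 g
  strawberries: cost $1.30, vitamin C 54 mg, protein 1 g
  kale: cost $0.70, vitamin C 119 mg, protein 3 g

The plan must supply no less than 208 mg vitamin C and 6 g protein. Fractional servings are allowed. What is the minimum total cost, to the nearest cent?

$1.40

sweet potato only: max(208/34, 6/1) = 6.118 servings → $3.06.
orange only: max(208/57, 6/1) = 6 servings → $2.10.
strawberries only: max(208/54, 6/1) = 6 servings → $7.80.
kale only: max(208/119, 6/3) = 2 servings → $1.40.
sweet potato + orange with both tight: 5.826 servings and 0.1739 servings → $2.97.
sweet potato + strawberries with both tight: 5.8 servings and 0.2 servings → $3.16.
sweet potato + kale with both tight: 5.294 servings and 0.2353 servings → $2.81.
orange + strawberries with both targets exact would need a negative amount; discard.
orange + kale with both targets exact would need a negative amount; discard.
strawberries + kale with both targets exact would need a negative amount; discard.
Cheapest feasible corner: $1.40.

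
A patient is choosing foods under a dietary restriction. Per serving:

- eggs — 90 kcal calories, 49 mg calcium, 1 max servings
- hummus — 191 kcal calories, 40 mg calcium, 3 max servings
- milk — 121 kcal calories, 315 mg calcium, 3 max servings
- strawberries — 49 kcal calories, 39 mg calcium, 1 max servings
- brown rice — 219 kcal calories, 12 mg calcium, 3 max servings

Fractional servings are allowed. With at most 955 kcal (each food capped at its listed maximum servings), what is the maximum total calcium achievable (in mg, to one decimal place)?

Calcium per kcal: milk 2.603, strawberries 0.7959, eggs 0.5444, hummus 0.2094, brown rice 0.05479.
Take 3 servings of milk: uses 363 kcal, +945.0 mg calcium (running total 945.0 mg).
Take 1 serving of strawberries: uses 49 kcal, +39.0 mg calcium (running total 984.0 mg).
Take 1 serving of eggs: uses 90 kcal, +49.0 mg calcium (running total 1033.0 mg).
Take 2.372 servings of hummus: uses 453 kcal, +94.9 mg calcium (running total 1127.9 mg).
Greedy by best ratio exhausts the calories allowance optimally: 1127.9 mg.

1127.9 mg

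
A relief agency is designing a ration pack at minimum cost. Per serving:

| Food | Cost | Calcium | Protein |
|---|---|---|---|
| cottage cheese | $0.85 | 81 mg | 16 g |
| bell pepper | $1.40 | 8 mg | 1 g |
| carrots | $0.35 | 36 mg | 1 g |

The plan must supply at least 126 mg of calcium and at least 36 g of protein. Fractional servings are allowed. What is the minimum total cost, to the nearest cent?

This is a tiny linear program; its minimum lies at a vertex of the feasible set. List the vertices and price them.
cottage cheese only: max(126/81, 36/16) = 2.25 servings → $1.91.
bell pepper only: max(126/8, 36/1) = 36 servings → $50.40.
carrots only: max(126/36, 36/1) = 36 servings → $12.60.
cottage cheese + bell pepper with both targets exact would need a negative amount; discard.
cottage cheese + carrots: the both-tight solution has a negative serving — not a feasible corner.
bell pepper + carrots with both targets exact would need a negative amount; discard.
Cheapest feasible corner: $1.91.

$1.91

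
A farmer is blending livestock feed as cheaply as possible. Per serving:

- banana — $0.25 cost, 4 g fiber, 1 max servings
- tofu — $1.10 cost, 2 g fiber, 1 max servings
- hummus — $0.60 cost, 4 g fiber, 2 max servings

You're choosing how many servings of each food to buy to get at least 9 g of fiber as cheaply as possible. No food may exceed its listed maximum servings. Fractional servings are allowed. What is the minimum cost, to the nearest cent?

Cost per g of fiber: banana $0.0625, hummus $0.1500, tofu $0.5500.
Take 1 serving of banana: +4.0 g fiber for $0.25 (total $0.25, still need 5.0 g).
Take 1.25 servings of hummus: +5.0 g fiber for $0.75 (total $1.00, still need 0.0 g).
Greedy by cheapest-per-g is optimal for a single linear constraint, so the minimum cost is $1.00.

$1.00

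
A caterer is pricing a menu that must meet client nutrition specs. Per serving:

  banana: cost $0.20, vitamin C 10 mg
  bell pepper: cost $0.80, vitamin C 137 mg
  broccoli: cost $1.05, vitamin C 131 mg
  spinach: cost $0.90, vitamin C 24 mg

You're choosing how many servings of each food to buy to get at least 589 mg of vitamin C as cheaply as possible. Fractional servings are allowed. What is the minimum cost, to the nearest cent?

Cost per mg of vitamin C: bell pepper $0.0058, broccoli $0.0080, banana $0.0200, spinach $0.0375.
With no serving limits, use only bell pepper: 589 mg / 137 mg = 4.299 servings × $0.80 = $3.44.

$3.44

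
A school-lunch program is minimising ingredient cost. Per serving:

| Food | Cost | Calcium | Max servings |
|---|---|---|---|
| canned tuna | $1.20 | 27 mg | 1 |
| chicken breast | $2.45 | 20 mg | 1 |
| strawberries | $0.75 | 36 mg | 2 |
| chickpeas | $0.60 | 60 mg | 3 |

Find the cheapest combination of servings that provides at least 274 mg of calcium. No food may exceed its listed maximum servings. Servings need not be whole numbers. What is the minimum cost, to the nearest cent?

$4.28

Cost per mg of calcium: chickpeas $0.0100, strawberries $0.0208, canned tuna $0.0444, chicken breast $0.1225.
Take 3 servings of chickpeas: +180.0 mg calcium for $1.80 (total $1.80, still need 94.0 mg).
Take 2 servings of strawberries: +72.0 mg calcium for $1.50 (total $3.30, still need 22.0 mg).
Take 0.8148 servings of canned tuna: +22.0 mg calcium for $0.98 (total $4.28, still need 0.0 mg).
Filling from the cheapest source first is optimal under one linear minimum: $4.28.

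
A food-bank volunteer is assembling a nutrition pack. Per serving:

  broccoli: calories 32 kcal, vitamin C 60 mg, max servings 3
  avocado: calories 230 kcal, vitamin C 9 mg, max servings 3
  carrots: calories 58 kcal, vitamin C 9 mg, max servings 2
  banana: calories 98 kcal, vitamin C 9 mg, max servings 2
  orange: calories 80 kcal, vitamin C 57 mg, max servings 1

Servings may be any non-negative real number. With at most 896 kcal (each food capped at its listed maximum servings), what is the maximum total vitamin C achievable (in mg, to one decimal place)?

Vitamin C per kcal: broccoli 1.875, orange 0.7125, carrots 0.1552, banana 0.09184, avocado 0.03913.
Take 3 servings of broccoli: uses 96 kcal, +180.0 mg vitamin C (running total 180.0 mg).
Take 1 serving of orange: uses 80 kcal, +57.0 mg vitamin C (running total 237.0 mg).
Take 2 servings of carrots: uses 116 kcal, +18.0 mg vitamin C (running total 255.0 mg).
Take 2 servings of banana: uses 196 kcal, +18.0 mg vitamin C (running total 273.0 mg).
Take 1.774 servings of avocado: uses 408 kcal, +16.0 mg vitamin C (running total 289.0 mg).
Greedy by best ratio exhausts the calories allowance optimally: 289.0 mg.

289.0 mg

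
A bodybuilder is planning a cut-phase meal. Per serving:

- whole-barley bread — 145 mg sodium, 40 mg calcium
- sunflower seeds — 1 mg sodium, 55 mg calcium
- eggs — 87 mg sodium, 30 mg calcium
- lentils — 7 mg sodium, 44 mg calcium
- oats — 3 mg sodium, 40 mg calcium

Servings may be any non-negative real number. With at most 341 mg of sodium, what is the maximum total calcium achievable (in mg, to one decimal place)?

Calcium per mg sodium: sunflower seeds 55, oats 13.33, lentils 6.286, eggs 0.3448, whole-barley bread 0.2759.
With no serving limits, spend the whole sodium allowance on sunflower seeds: 341 mg / 1 mg × 55 mg = 18755.0 mg.

18755.0 mg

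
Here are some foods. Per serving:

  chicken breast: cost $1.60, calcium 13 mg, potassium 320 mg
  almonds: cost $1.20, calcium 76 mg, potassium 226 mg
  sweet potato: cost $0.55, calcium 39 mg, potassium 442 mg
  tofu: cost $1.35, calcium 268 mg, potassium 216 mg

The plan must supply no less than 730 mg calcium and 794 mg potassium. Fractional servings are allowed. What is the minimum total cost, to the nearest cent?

With two linear requirements the optimum uses one or two foods; enumerate the corners.
chicken breast only: max(730/13, 794/320) = 56.15 servings → $89.85.
almonds only: max(730/76, 794/226) = 9.605 servings → $11.53.
sweet potato only: max(730/39, 794/442) = 18.72 servings → $10.29.
tofu only: max(730/268, 794/216) = 3.676 servings → $4.96.
chicken breast + almonds: the both-tight solution has a negative serving — not a feasible corner.
chicken breast + sweet potato: intersection lies outside the first quadrant.
chicken breast + tofu with both tight: 0.6644 servings and 2.692 servings → $4.70.
almonds + sweet potato with both targets exact would need a negative amount; discard.
almonds + tofu with both tight: 1.248 servings and 2.37 servings → $4.70.
sweet potato + tofu with both tight: 0.5009 servings and 2.651 servings → $3.85.
Cheapest feasible corner: $3.85.

$3.85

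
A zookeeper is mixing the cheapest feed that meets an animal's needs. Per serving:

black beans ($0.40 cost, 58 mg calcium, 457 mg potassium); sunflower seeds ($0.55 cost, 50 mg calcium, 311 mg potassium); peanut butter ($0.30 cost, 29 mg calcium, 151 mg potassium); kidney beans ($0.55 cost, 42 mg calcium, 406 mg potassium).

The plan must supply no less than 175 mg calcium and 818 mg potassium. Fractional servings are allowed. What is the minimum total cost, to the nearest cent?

Two binding constraints pin down two serving amounts, so the optimal mix uses at most two foods. The candidates are each food alone (scaled to the tighter of calcium/potassium) and each pair with both constraints tight.
black beans only: max(175/58, 818/457) = 3.017 servings → $1.21.
sunflower seeds only: max(175/50, 818/311) = 3.5 servings → $1.93.
peanut butter only: max(175/29, 818/151) = 6.034 servings → $1.81.
kidney beans only: max(175/42, 818/406) = 4.167 servings → $2.29.
black beans + sunflower seeds with both targets exact would need a negative amount; discard.
black beans + peanut butter: the both-tight solution has a negative serving — not a feasible corner.
black beans + kidney beans: the both-tight solution has a negative serving — not a feasible corner.
sunflower seeds + peanut butter: intersection lies outside the first quadrant.
sunflower seeds + kidney beans: the both-tight solution has a negative serving — not a feasible corner.
peanut butter + kidney beans: intersection lies outside the first quadrant.
The minimum over all feasible corners is $1.21.

$1.21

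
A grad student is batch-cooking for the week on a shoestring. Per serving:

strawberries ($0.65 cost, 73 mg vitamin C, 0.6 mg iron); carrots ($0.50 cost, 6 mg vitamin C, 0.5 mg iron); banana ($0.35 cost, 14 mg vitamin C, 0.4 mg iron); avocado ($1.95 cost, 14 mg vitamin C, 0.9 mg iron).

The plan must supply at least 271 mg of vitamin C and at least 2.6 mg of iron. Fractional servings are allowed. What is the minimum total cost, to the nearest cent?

$2.71

Compare the cost at each extreme point of the feasible region.
strawberries only: max(271/73, 2.6/0.6) = 4.333 servings → $2.82.
carrots only: max(271/6, 2.6/0.5) = 45.17 servings → $22.58.
banana only: max(271/14, 2.6/0.4) = 19.36 servings → $6.78.
avocado only: max(271/14, 2.6/0.9) = 19.36 servings → $37.75.
strawberries + carrots with both tight: 3.644 servings and 0.8267 servings → $2.78.
strawberries + banana with both tight: 3.462 servings and 1.308 servings → $2.71.
strawberries + avocado with both tight: 3.621 servings and 0.4747 servings → $3.28.
carrots + banana: the both-tight solution has a negative serving — not a feasible corner.
carrots + avocado with both targets exact would need a negative amount; discard.
banana + avocado: the both-tight solution has a negative serving — not a feasible corner.
The minimum over all feasible corners is $2.71.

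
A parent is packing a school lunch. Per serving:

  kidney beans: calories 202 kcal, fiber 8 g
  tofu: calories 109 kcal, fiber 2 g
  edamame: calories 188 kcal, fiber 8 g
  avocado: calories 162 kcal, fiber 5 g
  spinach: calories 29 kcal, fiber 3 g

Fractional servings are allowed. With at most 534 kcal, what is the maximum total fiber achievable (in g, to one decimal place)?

Fiber per kcal: spinach 0.1034, edamame 0.04255, kidney beans 0.0396, avocado 0.03086, tofu 0.01835.
With no serving limits, spend the whole calories allowance on spinach: 534 kcal / 29 kcal × 3 g = 55.2 g.

55.2 g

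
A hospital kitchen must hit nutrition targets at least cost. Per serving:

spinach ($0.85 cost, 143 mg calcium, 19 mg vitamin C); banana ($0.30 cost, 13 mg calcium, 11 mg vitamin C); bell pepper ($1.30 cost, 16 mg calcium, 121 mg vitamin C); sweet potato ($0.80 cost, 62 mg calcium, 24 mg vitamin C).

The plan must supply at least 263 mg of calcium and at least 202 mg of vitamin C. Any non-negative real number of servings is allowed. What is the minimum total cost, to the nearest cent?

Compare the cost at each extreme point of the feasible region.
spinach only: max(263/143, 202/19) = 10.63 servings → $9.04.
banana only: max(263/13, 202/11) = 20.23 servings → $6.07.
bell pepper only: max(263/16, 202/121) = 16.44 servings → $21.37.
sweet potato only: max(263/62, 202/24) = 8.417 servings → $6.73.
spinach + banana with both tight: 0.2014 servings and 18.02 servings → $5.58.
spinach + bell pepper with both tight: 1.682 servings and 1.405 servings → $3.26.
spinach + sweet potato with both targets exact would need a negative amount; discard.
banana + bell pepper: intersection lies outside the first quadrant.
banana + sweet potato with both tight: 16.79 servings and 0.7216 servings → $5.61.
bell pepper + sweet potato with both tight: 0.8727 servings and 4.017 servings → $4.35.
Cheapest feasible corner: $3.26.

$3.26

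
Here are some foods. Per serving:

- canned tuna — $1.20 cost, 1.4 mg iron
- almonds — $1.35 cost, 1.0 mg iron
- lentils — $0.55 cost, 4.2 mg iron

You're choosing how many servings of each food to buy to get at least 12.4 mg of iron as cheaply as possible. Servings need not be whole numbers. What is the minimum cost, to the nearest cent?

Cost per mg of iron: lentils $0.1310, canned tuna $0.8571, almonds $1.3500.
With no serving limits, use only lentils: 12.4 mg / 4.2 mg = 2.952 servings × $0.55 = $1.62.

$1.62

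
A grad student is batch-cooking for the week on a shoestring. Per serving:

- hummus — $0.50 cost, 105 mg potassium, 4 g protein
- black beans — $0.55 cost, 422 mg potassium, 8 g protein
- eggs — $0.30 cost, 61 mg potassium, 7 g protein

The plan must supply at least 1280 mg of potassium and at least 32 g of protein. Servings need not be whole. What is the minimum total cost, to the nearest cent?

$1.96

hummus only: max(1280/105, 32/4) = 12.19 servings → $6.10.
black beans only: max(1280/422, 32/8) = 4 servings → $2.20.
eggs only: max(1280/61, 32/7) = 20.98 servings → $6.30.
hummus + black beans with both tight: 3.849 servings and 2.075 servings → $3.07.
hummus + eggs with both targets exact would need a negative amount; discard.
black beans + eggs with both tight: 2.842 servings and 1.324 servings → $1.96.
So the least-cost plan costs $1.96.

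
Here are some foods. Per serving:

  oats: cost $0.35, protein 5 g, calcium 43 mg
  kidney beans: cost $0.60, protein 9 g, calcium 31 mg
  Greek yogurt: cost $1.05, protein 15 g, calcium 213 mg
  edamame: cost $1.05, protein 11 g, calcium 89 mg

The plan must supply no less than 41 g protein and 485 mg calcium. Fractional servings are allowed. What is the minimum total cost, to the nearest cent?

$2.84

The cheapest plan sits at a corner of the feasible region — with two constraints it uses at most two foods.
oats only: max(41/5, 485/43) = 11.28 servings → $3.95.
kidney beans only: max(41/9, 485/31) = 15.65 servings → $9.39.
Greek yogurt only: max(41/15, 485/213) = 2.733 servings → $2.87.
edamame only: max(41/11, 485/89) = 5.449 servings → $5.72.
oats + kidney beans: intersection lies outside the first quadrant.
oats + Greek yogurt with both tight: 3.471 servings and 1.576 servings → $2.87.
oats + edamame: intersection lies outside the first quadrant.
kidney beans + Greek yogurt with both tight: 1.004 servings and 2.131 servings → $2.84.
kidney beans + edamame with both targets exact would need a negative amount; discard.
Greek yogurt + edamame with both tight: 1.673 servings and 1.446 servings → $3.27.
The minimum over all feasible corners is $2.84.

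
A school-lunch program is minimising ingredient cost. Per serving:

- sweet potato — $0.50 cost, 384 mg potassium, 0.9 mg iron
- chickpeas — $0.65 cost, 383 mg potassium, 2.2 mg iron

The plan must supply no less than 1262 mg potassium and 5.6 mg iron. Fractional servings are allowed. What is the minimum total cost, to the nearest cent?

A basic optimal solution has at most two foods positive. Try each food alone and each pair with both targets met exactly.
sweet potato only: max(1262/384, 5.6/0.9) = 6.222 servings → $3.11.
chickpeas only: max(1262/383, 5.6/2.2) = 3.295 servings → $2.14.
sweet potato + chickpeas with both tight: 1.263 servings and 2.029 servings → $1.95.
The minimum over all feasible corners is $1.95.

$1.95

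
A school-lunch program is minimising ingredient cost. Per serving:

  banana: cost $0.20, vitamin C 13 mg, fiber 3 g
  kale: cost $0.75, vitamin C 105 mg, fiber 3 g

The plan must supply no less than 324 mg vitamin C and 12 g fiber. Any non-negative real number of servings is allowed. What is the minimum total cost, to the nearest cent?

A basic optimal solution has at most two foods positive. Try each food alone and each pair with both targets met exactly.
banana only: max(324/13, 12/3) = 24.92 servings → $4.98.
kale only: max(324/105, 12/3) = 4 servings → $3.00.
banana + kale with both tight: 1.043 servings and 2.957 servings → $2.43.
So the least-cost plan costs $2.43.

$2.43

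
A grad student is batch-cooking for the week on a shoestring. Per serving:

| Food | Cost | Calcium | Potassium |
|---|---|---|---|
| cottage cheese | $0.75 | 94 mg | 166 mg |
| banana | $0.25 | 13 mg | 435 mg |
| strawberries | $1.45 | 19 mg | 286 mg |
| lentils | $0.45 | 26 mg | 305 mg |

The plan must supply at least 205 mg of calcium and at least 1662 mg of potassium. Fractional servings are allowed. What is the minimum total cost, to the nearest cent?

An LP optimum is at a vertex; with two nutrient constraints at most two foods are used. Check each candidate.
cottage cheese only: max(205/94, 1662/166) = 10.01 servings → $7.51.
banana only: max(205/13, 1662/435) = 15.77 servings → $3.94.
strawberries only: max(205/19, 1662/286) = 10.79 servings → $15.64.
lentils only: max(205/26, 1662/305) = 7.885 servings → $3.55.
cottage cheese + banana with both tight: 1.745 servings and 3.155 servings → $2.10.
cottage cheese + strawberries with both tight: 1.14 servings and 5.15 servings → $8.32.
cottage cheese + lentils with both tight: 0.793 servings and 5.018 servings → $2.85.
banana + strawberries: intersection lies outside the first quadrant.
banana + lentils: the both-tight solution has a negative serving — not a feasible corner.
strawberries + lentils: the both-tight solution has a negative serving — not a feasible corner.
So the least-cost plan costs $2.10.

$2.10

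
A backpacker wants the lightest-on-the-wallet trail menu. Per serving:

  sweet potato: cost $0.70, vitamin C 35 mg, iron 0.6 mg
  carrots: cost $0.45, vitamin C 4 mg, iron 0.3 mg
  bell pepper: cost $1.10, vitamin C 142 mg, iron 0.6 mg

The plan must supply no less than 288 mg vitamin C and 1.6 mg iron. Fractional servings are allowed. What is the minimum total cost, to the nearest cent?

At the optimum either one food covers both requirements or two foods hit both targets exactly; no other combination can be cheaper.
sweet potato only: max(288/35, 1.6/0.6) = 8.229 servings → $5.76.
carrots only: max(288/4, 1.6/0.3) = 72 servings → $32.40.
bell pepper only: max(288/142, 1.6/0.6) = 2.667 servings → $2.93.
sweet potato + carrots: the both-tight solution has a negative serving — not a feasible corner.
sweet potato + bell pepper with both tight: 0.8474 servings and 1.819 servings → $2.59.
carrots + bell pepper with both tight: 1.353 servings and 1.99 servings → $2.80.
Cheapest feasible corner: $2.59.

$2.59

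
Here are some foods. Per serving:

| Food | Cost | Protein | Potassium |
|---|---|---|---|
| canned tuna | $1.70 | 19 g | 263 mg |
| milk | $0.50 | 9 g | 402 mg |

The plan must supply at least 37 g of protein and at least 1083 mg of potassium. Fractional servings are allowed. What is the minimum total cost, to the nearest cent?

$2.06

An LP optimum is at a vertex; with two nutrient constraints at most two foods are used. Check each candidate.
canned tuna only: max(37/19, 1083/263) = 4.118 servings → $7.00.
milk only: max(37/9, 1083/402) = 4.111 servings → $2.06.
canned tuna + milk with both tight: 0.9727 servings and 2.058 servings → $2.68.
The minimum over all feasible corners is $2.06.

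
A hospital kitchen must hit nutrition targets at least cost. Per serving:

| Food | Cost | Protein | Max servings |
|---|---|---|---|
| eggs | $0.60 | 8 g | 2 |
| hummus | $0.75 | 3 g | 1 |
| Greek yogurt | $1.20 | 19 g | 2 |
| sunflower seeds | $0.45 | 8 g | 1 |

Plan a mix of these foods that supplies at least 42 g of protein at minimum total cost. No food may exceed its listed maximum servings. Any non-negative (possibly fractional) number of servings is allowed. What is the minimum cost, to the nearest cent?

$2.60

Cost per g of protein: sunflower seeds $0.0563, Greek yogurt $0.0632, eggs $0.0750, hummus $0.2500.
Take 1 serving of sunflower seeds: +8.0 g protein for $0.45 (total $0.45, still need 34.0 g).
Take 1.789 servings of Greek yogurt: +34.0 g protein for $2.15 (total $2.60, still need 0.0 g).
Filling from the cheapest source first is optimal under one linear minimum: $2.60.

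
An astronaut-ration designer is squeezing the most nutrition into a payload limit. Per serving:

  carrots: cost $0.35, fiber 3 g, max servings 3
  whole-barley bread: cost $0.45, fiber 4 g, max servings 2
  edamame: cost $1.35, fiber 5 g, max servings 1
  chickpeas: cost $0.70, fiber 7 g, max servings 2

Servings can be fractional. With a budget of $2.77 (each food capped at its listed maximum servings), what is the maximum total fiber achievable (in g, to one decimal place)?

Fiber per dollar: chickpeas 10, whole-barley bread 8.889, carrots 8.571, edamame 3.704.
Take 2 servings of chickpeas: spends $1.40, +14.0 g fiber (running total 14.0 g).
Take 2 servings of whole-barley bread: spends $0.90, +8.0 g fiber (running total 22.0 g).
Take 1.343 servings of carrots: spends $0.47, +4.0 g fiber (running total 26.0 g).
Filling greedily by fiber-per-dollar is optimal for one linear limit, giving 26.0 g.

26.0 g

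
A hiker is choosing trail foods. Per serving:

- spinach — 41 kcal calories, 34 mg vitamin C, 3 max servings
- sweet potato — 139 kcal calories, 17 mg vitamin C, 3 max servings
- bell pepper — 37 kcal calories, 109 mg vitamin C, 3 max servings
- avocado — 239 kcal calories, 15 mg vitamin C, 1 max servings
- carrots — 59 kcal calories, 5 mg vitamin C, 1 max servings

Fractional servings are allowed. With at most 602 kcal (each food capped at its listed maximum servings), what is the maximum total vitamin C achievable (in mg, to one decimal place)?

Vitamin C per kcal: bell pepper 2.946, spinach 0.8293, sweet potato 0.1223, carrots 0.08475, avocado 0.06276.
Take 3 servings of bell pepper: uses 111 kcal, +327.0 mg vitamin C (running total 327.0 mg).
Take 3 servings of spinach: uses 123 kcal, +102.0 mg vitamin C (running total 429.0 mg).
Take 2.647 servings of sweet potato: uses 368 kcal, +45.0 mg vitamin C (running total 474.0 mg).
Greedy by best ratio exhausts the calories allowance optimally: 474.0 mg.

474.0 mg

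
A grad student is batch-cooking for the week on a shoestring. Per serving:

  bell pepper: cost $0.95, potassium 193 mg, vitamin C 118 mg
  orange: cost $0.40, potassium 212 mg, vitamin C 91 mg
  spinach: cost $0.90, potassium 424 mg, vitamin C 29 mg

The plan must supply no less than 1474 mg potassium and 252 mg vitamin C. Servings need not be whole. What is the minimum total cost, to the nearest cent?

This is a tiny linear program; its minimum lies at a vertex of the feasible set. List the vertices and price them.
bell pepper only: max(1474/193, 252/118) = 7.637 servings → $7.26.
orange only: max(1474/212, 252/91) = 6.953 servings → $2.78.
spinach only: max(1474/424, 252/29) = 8.69 servings → $7.82.
bell pepper + orange: intersection lies outside the first quadrant.
bell pepper + spinach with both tight: 1.443 servings and 2.82 servings → $3.91.
orange + spinach with both tight: 1.976 servings and 2.488 servings → $3.03.
So the least-cost plan costs $2.78.

$2.78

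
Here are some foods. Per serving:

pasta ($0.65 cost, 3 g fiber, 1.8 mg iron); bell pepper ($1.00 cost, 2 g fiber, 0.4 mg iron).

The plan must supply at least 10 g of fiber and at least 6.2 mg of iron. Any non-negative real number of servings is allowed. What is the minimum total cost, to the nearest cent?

Compare the cost at each extreme point of the feasible region.
pasta only: max(10/3, 6.2/1.8) = 3.444 servings → $2.24.
bell pepper only: max(10/2, 6.2/0.4) = 15.5 servings → $15.50.
pasta + bell pepper: the both-tight solution has a negative serving — not a feasible corner.
The minimum over all feasible corners is $2.24.

$2.24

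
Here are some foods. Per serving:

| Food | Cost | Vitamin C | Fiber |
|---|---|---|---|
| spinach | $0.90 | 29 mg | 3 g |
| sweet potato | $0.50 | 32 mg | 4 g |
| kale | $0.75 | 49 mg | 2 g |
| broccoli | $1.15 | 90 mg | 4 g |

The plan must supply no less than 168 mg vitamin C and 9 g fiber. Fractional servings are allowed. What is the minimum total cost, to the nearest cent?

$2.20

A basic optimal solution has at most two foods positive. Try each food alone and each pair with both targets met exactly.
spinach only: max(168/29, 9/3) = 5.793 servings → $5.21.
sweet potato only: max(168/32, 9/4) = 5.25 servings → $2.62.
kale only: max(168/49, 9/2) = 4.5 servings → $3.38.
broccoli only: max(168/90, 9/4) = 2.25 servings → $2.59.
spinach + sweet potato: the both-tight solution has a negative serving — not a feasible corner.
spinach + kale with both tight: 1.18 servings and 2.73 servings → $3.11.
spinach + broccoli with both tight: 0.8961 servings and 1.578 servings → $2.62.
sweet potato + kale with both tight: 0.7955 servings and 2.909 servings → $2.58.
sweet potato + broccoli with both tight: 0.5948 servings and 1.655 servings → $2.20.
kale + broccoli: the both-tight solution has a negative serving — not a feasible corner.
The minimum over all feasible corners is $2.20.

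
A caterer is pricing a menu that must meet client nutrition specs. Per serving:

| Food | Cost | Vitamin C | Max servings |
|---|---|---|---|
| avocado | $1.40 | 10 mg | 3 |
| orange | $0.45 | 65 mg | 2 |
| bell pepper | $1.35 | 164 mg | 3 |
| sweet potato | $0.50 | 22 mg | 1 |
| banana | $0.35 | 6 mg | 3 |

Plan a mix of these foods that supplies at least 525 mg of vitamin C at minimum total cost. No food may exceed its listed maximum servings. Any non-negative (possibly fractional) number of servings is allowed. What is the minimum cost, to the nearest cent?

Cost per mg of vitamin C: orange $0.0069, bell pepper $0.0082, sweet potato $0.0227, banana $0.0583, avocado $0.1400.
Take 2 servings of orange: +130.0 mg vitamin C for $0.90 (total $0.90, still need 395.0 mg).
Take 2.409 servings of bell pepper: +395.0 mg vitamin C for $3.25 (total $4.15, still need 0.0 mg).
Greedy by cheapest-per-mg is optimal for a single linear constraint, so the minimum cost is $4.15.

$4.15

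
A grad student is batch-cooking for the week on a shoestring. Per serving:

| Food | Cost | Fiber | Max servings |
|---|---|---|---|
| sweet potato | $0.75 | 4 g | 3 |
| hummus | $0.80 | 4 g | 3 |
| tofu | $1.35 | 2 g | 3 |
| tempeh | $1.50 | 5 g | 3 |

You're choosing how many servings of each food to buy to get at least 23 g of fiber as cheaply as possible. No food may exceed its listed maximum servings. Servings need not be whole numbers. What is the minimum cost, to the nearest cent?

$4.45

Cost per g of fiber: sweet potato $0.1875, hummus $0.2000, tempeh $0.3000, tofu $0.6750.
Take 3 servings of sweet potato: +12.0 g fiber for $2.25 (total $2.25, still need 11.0 g).
Take 2.75 servings of hummus: +11.0 g fiber for $2.20 (total $4.45, still need 0.0 g).
Filling from the cheapest source first is optimal under one linear minimum: $4.45.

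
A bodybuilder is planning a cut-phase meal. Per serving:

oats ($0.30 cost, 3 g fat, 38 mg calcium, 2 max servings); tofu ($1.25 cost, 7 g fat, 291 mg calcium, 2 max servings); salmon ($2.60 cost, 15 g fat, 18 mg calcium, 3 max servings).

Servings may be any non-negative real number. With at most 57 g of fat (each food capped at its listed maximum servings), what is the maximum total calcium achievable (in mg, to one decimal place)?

702.4 mg

Calcium per g fat: tofu 41.57, oats 12.67, salmon 1.2.
Take 2 servings of tofu: uses 14 g fat, +582.0 mg calcium (running total 582.0 mg).
Take 2 servings of oats: uses 6 g fat, +76.0 mg calcium (running total 658.0 mg).
Take 2.467 servings of salmon: uses 37 g fat, +44.4 mg calcium (running total 702.4 mg).
Filling greedily by calcium-per-g fat is optimal for one linear limit, giving 702.4 mg.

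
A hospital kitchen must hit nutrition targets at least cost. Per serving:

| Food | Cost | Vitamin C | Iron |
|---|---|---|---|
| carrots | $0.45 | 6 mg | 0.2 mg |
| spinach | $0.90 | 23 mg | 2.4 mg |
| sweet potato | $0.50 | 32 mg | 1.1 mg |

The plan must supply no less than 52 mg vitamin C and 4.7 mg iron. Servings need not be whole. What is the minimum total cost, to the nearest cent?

$1.79

A basic optimal solution has at most two foods positive. Try each food alone and each pair with both targets met exactly.
carrots only: max(52/6, 4.7/0.2) = 23.5 servings → $10.57.
spinach only: max(52/23, 4.7/2.4) = 2.261 servings → $2.03.
sweet potato only: max(52/32, 4.7/1.1) = 4.273 servings → $2.14.
carrots + spinach with both tight: 1.704 servings and 1.816 servings → $2.40.
carrots + sweet potato: the both-tight solution has a negative serving — not a feasible corner.
spinach + sweet potato with both tight: 1.81 servings and 0.3243 servings → $1.79.
The minimum over all feasible corners is $1.79.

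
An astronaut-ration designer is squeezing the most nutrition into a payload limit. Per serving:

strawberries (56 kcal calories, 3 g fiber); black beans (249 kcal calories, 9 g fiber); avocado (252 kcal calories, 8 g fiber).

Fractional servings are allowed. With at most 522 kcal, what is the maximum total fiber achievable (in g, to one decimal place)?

Fiber per kcal: strawberries 0.05357, black beans 0.03614, avocado 0.03175.
With no serving limits, spend the whole calories allowance on strawberries: 522 kcal / 56 kcal × 3 g = 28.0 g.

28.0 g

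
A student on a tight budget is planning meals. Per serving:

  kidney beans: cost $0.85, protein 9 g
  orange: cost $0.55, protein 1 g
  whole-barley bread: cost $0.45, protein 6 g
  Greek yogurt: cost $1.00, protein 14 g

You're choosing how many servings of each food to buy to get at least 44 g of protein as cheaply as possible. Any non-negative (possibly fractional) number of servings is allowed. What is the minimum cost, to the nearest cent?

$3.14

Cost per g of protein: Greek yogurt $0.0714, whole-barley bread $0.0750, kidney beans $0.0944, orange $0.5500.
With no serving limits, use only Greek yogurt: 44 g / 14 g = 3.143 servings × $1.00 = $3.14.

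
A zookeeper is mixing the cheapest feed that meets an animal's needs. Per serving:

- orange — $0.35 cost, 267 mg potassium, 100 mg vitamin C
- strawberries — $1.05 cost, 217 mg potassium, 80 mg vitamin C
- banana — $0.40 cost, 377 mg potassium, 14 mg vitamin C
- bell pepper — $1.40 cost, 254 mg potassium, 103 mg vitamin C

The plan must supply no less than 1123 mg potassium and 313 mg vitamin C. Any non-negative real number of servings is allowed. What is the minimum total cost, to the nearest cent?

This is a tiny linear program; its minimum lies at a vertex of the feasible set. List the vertices and price them.
orange only: max(1123/267, 313/100) = 4.206 servings → $1.47.
strawberries only: max(1123/217, 313/80) = 5.175 servings → $5.43.
banana only: max(1123/377, 313/14) = 22.36 servings → $8.94.
bell pepper only: max(1123/254, 313/103) = 4.421 servings → $6.19.
orange + strawberries: the both-tight solution has a negative serving — not a feasible corner.
orange + banana with both tight: 3.012 servings and 0.8459 servings → $1.39.
orange + bell pepper with both targets exact would need a negative amount; discard.
strawberries + banana with both tight: 3.771 servings and 0.8082 servings → $4.28.
strawberries + bell pepper with both targets exact would need a negative amount; discard.
banana + bell pepper with both tight: 1.025 servings and 2.899 servings → $4.47.
The minimum over all feasible corners is $1.39.

$1.39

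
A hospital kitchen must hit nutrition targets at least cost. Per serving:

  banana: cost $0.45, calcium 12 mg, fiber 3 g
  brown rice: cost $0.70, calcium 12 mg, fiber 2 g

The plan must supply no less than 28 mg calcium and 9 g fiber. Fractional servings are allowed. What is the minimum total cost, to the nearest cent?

$1.35

An LP optimum is at a vertex; with two nutrient constraints at most two foods are used. Check each candidate.
banana only: max(28/12, 9/3) = 3 servings → $1.35.
brown rice only: max(28/12, 9/2) = 4.5 servings → $3.15.
banana + brown rice: the both-tight solution has a negative serving — not a feasible corner.
So the least-cost plan costs $1.35.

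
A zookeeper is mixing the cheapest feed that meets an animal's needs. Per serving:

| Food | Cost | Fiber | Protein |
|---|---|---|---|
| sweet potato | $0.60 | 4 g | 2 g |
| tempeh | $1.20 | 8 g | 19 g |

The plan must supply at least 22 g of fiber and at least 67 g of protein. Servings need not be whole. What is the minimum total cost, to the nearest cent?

$4.23

An LP optimum is at a vertex; with two nutrient constraints at most two foods are used. Check each candidate.
sweet potato only: max(22/4, 67/2) = 33.5 servings → $20.10.
tempeh only: max(22/8, 67/19) = 3.526 servings → $4.23.
sweet potato + tempeh: the both-tight solution has a negative serving — not a feasible corner.
So the least-cost plan costs $4.23.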